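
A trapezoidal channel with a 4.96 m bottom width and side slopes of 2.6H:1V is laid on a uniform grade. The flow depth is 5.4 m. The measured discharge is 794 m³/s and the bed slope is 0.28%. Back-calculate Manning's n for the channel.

With bottom width b = 4.96 m and side slope z = 2.6: A = (b + zy)y = (4.96 + 2.6×5.4)×5.4 = 102.6 m²; P = b + 2y√(1+z²) = 4.96 + 2×5.4×2.786 = 35.05 m.
Hydraulic radius R = A/P = 102.6/35.05 = 2.928 m.
Rearranging Manning's equation: n = (1/Q) A R^(2/3) S^(1/2) = (1/794) × 102.6 × 2.928^(2/3) × √0.0028 = 0.014.

n = 0.014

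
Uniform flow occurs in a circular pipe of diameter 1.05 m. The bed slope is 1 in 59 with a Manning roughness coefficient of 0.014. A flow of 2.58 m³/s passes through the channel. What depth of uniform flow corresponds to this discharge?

y_n = 0.698 m

Manning's equation rearranged: A R^(2/3) = nQ / (1·√S) = 0.014 × 2.58 / (√0.01695) = 0.2774.
Try y = 0.55 m: A R^(2/3) = 0.1919 — short.
Try y = 0.758 m: A R^(2/3) = 0.3091 — over.
Try y = 0.698 m: A R^(2/3) = 0.2772 — matches.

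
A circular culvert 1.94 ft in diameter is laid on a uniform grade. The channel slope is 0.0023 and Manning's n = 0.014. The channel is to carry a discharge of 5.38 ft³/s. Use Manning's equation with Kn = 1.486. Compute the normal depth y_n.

y_n = 1.06 ft

Manning's equation rearranged: A R^(2/3) = nQ / (1.486·√S) = 0.014 × 5.38 / (1.486 × √0.0023) = 1.057.
Try y = 0.825 ft: A R^(2/3) = 0.6871 — short.
Try y = 1.21 ft: A R^(2/3) = 1.3 — over.
Try y = 1.06 ft: A R^(2/3) = 1.057 — matches.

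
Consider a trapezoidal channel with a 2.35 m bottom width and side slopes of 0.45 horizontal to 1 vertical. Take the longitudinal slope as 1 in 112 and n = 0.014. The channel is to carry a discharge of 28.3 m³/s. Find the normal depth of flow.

y_n = 1.56 m

Manning's equation rearranged: A R^(2/3) = nQ / (1·√S) = 0.014 × 28.3 / (√0.008929) = 4.193.
At y = 1.38 m: A R^(2/3) = 3.422 — short.
At y = 1.92 m: A R^(2/3) = 5.924 — over.
At y = 1.56 m: A R^(2/3) = 4.188 — matches.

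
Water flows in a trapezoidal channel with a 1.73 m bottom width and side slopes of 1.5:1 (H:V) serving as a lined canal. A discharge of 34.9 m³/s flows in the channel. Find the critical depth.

y_c = 2.06 m

At critical depth, Q² T / (g A³) = 1, i.e. A³/T = Q²/g = 34.9²/9.81 = 124.2.
Trying y = 2.58 m: A³/T = 318.5 — over.
Trying y = 1.6 m: A³/T = 44.19 — short.
Trying y = 2.06 m: A³/T = 123.8 — ≈ 124.2.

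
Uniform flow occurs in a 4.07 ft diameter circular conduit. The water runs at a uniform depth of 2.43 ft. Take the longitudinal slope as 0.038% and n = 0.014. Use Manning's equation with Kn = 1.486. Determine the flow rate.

Q = 18.2 ft³/s

For a circular section of diameter D = 4.07 ft at depth y = 2.43 ft, the central angle is θ = 2 arccos(1 − 2y/D) = 3.532 rad. Then A = (D²/8)(θ − sin θ) = 8.103 ft² and P = Dθ/2 = 7.188 ft.
Hydraulic radius R = A/P = 8.103/7.188 = 1.127 ft.
Manning's equation: Q = (1.486/n) A R^(2/3) S^(1/2) = (1.486/0.014) × 8.103 × 1.127^(2/3) × 0.00038^(1/2) = 18.2 ft³/s.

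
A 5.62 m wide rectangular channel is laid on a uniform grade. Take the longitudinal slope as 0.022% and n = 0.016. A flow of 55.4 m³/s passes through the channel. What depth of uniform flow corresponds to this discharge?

y_n = 6.74 m

Manning's equation rearranged: A R^(2/3) = nQ / (1·√S) = 0.016 × 55.4 / (√0.00022) = 59.76.
Try y = 7.8 m: A R^(2/3) = 71.1 — too large.
Try y = 5.27 m: A R^(2/3) = 44.36 — too small.
Try y = 6.74 m: A R^(2/3) = 59.79 — matches.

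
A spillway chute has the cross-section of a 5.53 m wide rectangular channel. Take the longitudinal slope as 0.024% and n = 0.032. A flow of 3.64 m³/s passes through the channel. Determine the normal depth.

Manning's equation rearranged: A R^(2/3) = nQ / (1·√S) = 0.032 × 3.64 / (√0.00024) = 7.519.
Try y = 1.75 m: A R^(2/3) = 10.13 — too large.
Try y = 1.42 m: A R^(2/3) = 7.526 — close enough.

y_n = 1.42 m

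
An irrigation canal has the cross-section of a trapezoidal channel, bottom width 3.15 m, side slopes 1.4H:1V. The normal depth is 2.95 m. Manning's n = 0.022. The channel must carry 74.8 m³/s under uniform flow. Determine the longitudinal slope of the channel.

S = 0.0031

With bottom width b = 3.15 m and side slope z = 1.4: A = (b + zy)y = (3.15 + 1.4×2.95)×2.95 = 21.48 m²; P = b + 2y√(1+z²) = 3.15 + 2×2.95×1.72 = 13.3 m.
Hydraulic radius R = A/P = 21.48/13.3 = 1.615 m.
From Manning's equation, S = [nQ / (1 A R^(2/3))]² = [0.022 × 74.8 / (1 × 21.48 × 1.615^(2/3))]² = 0.0031.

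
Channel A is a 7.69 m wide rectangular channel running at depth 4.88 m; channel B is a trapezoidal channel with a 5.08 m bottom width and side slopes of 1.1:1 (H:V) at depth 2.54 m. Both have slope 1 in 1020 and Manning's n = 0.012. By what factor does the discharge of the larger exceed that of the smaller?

Channel A: Flow area A = b·y = 7.69 × 4.88 = 37.53 m². Wetted perimeter P = b + 2y = 7.69 + 2×4.88 = 17.45 m. Hydraulic radius R = A/P = 37.53/17.45 = 2.151 m. Q_A = (1/0.012)·37.53·2.151^(2/3)·√0.0009804 = 163.1 m³/s.
Channel B: With bottom width b = 5.08 m and side slope z = 1.1: A = (b + zy)y = (5.08 + 1.1×2.54)×2.54 = 20 m²; P = b + 2y√(1+z²) = 5.08 + 2×2.54×1.487 = 12.63 m. Hydraulic radius R = A/P = 20/12.63 = 1.583 m. Q_B = (1/0.012)·20·1.583^(2/3)·√0.0009804 = 70.89 m³/s.
The larger discharge is 163.1 m³/s and the smaller is 70.89 m³/s; the ratio is 2.3.

2.3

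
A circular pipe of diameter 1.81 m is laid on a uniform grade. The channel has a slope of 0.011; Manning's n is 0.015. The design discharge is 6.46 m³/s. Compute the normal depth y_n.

Manning's equation rearranged: A R^(2/3) = nQ / (1·√S) = 0.015 × 6.46 / (√0.011) = 0.9239.
At y = 0.811 m: A R^(2/3) = 0.6269 — too small.
At y = 1.02 m: A R^(2/3) = 0.9237 — matches.

y_n = 1.02 m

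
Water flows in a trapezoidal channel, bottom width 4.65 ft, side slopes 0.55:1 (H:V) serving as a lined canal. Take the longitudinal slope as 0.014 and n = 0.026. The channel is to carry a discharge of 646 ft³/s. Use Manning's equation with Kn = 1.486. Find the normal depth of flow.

y_n = 6.19 ft

Manning's equation rearranged: A R^(2/3) = nQ / (1.486·√S) = 0.026 × 646 / (1.486 × √0.014) = 95.53.
Try y = 7.31 ft: A R^(2/3) = 131 — over.
Try y = 4.39 ft: A R^(2/3) = 51.08 — short.
Try y = 6.19 ft: A R^(2/3) = 95.59 — matches.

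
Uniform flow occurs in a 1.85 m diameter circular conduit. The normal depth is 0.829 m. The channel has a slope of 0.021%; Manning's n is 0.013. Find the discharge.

For a circular section of diameter D = 1.85 m at depth y = 0.829 m, the central angle is θ = 2 arccos(1 − 2y/D) = 2.934 rad. Then A = (D²/8)(θ − sin θ) = 1.167 m² and P = Dθ/2 = 2.714 m.
Hydraulic radius R = A/P = 1.167/2.714 = 0.43 m.
Manning's equation: Q = (1/n) A R^(2/3) S^(1/2) = (1/0.013) × 1.167 × 0.43^(2/3) × 0.00021^(1/2) = 0.741 m³/s.

Q = 0.741 m³/s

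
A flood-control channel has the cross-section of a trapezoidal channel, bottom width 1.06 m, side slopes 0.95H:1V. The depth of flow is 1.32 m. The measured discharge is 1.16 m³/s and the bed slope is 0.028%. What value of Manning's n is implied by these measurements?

With bottom width b = 1.06 m and side slope z = 0.95: A = (b + zy)y = (1.06 + 0.95×1.32)×1.32 = 3.054 m²; P = b + 2y√(1+z²) = 1.06 + 2×1.32×1.379 = 4.701 m.
Hydraulic radius R = A/P = 3.054/4.701 = 0.6497 m.
Rearranging Manning's equation: n = (1/Q) A R^(2/3) S^(1/2) = (1/1.16) × 3.054 × 0.6497^(2/3) × √0.00028 = 0.0331.

n = 0.0331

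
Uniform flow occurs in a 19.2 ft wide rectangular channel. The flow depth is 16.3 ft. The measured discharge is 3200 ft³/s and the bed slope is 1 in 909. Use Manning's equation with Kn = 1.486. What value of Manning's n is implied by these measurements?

n = 0.016

Flow area A = b·y = 19.2 × 16.3 = 313 ft². Wetted perimeter P = b + 2y = 19.2 + 2×16.3 = 51.8 ft.
Hydraulic radius R = A/P = 313/51.8 = 6.042 ft.
Rearranging Manning's equation: n = (1.486/Q) A R^(2/3) S^(1/2) = (1.486/3200) × 313 × 6.042^(2/3) × √0.0011 = 0.016.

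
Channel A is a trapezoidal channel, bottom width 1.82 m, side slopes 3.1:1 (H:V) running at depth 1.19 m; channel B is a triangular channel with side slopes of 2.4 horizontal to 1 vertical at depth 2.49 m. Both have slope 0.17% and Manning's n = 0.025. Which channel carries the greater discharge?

Channel A: With bottom width b = 1.82 m and side slope z = 3.1: A = (b + zy)y = (1.82 + 3.1×1.19)×1.19 = 6.556 m²; P = b + 2y√(1+z²) = 1.82 + 2×1.19×3.257 = 9.572 m. Hydraulic radius R = A/P = 6.556/9.572 = 0.6849 m. Q_A = (1/0.025)·6.556·0.6849^(2/3)·√0.0017 = 8.4 m³/s.
Channel B: For a triangular section with side slope z = 2.4: A = zy² = 2.4×2.49² = 14.88 m²; P = 2y√(1+z²) = 2×2.49×2.6 = 12.95 m. Hydraulic radius R = A/P = 14.88/12.95 = 1.149 m. Q_B = (1/0.025)·14.88·1.149^(2/3)·√0.0017 = 26.93 m³/s.
Q_A = 8.4 m³/s vs Q_B = 26.93 m³/s, so channel B carries more.

channel B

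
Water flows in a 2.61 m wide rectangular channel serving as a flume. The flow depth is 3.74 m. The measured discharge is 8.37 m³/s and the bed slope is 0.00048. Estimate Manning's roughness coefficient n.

Flow area A = b·y = 2.61 × 3.74 = 9.761 m². Wetted perimeter P = b + 2y = 2.61 + 2×3.74 = 10.09 m.
Hydraulic radius R = A/P = 9.761/10.09 = 0.9674 m.
Rearranging Manning's equation: n = (1/Q) A R^(2/3) S^(1/2) = (1/8.37) × 9.761 × 0.9674^(2/3) × √0.00048 = 0.025.

n = 0.025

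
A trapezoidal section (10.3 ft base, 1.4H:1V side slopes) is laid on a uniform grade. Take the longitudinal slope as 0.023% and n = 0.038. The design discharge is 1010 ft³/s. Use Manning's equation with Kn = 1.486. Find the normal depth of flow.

Manning's equation rearranged: A R^(2/3) = nQ / (1.486·√S) = 0.038 × 1010 / (1.486 × √0.00023) = 1703.
Trying y = 10.6 ft: A R^(2/3) = 850.1 — too small.
Trying y = 18.1 ft: A R^(2/3) = 2768 — too large.
Trying y = 14.6 ft: A R^(2/3) = 1706 — ≈ 1703.

y_n = 14.6 ft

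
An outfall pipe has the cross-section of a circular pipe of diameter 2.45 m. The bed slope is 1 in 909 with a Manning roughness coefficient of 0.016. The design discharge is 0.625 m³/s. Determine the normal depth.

y_n = 0.493 m

Manning's equation rearranged: A R^(2/3) = nQ / (1·√S) = 0.016 × 0.625 / (√0.0011) = 0.3015.
At y = 0.408 m: A R^(2/3) = 0.205 — short.
At y = 0.602 m: A R^(2/3) = 0.45 — over.
At y = 0.493 m: A R^(2/3) = 0.3015 — matches.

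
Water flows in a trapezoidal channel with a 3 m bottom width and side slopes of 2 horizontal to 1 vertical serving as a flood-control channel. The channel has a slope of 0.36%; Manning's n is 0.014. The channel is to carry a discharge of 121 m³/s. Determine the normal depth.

Manning's equation rearranged: A R^(2/3) = nQ / (1·√S) = 0.014 × 121 / (√0.0036) = 28.23.
At y = 3.34 m: A R^(2/3) = 47.89 — over.
At y = 2.64 m: A R^(2/3) = 28.34 — close enough.

y_n = 2.64 m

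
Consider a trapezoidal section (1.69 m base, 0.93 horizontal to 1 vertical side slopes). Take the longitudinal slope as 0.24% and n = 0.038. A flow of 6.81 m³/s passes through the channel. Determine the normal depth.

Manning's equation rearranged: A R^(2/3) = nQ / (1·√S) = 0.038 × 6.81 / (√0.0024) = 5.282.
Trying y = 1.5 m: A R^(2/3) = 3.987 — low.
Trying y = 2.07 m: A R^(2/3) = 7.578 — high.
Trying y = 1.73 m: A R^(2/3) = 5.279 — close enough.

y_n = 1.73 m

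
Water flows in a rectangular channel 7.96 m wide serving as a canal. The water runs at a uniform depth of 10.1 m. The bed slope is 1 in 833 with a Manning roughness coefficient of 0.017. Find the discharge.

Flow area A = b·y = 7.96 × 10.1 = 80.4 m². Wetted perimeter P = b + 2y = 7.96 + 2×10.1 = 28.16 m.
Hydraulic radius R = A/P = 80.4/28.16 = 2.855 m.
Manning's equation: Q = (1/n) A R^(2/3) S^(1/2) = (1/0.017) × 80.4 × 2.855^(2/3) × 0.0012^(1/2) = 330 m³/s.

Q = 330 m³/s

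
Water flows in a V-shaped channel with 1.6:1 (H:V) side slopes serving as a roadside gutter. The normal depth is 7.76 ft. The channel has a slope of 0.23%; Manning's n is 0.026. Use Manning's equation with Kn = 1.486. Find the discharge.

Q = 584 ft³/s

For a triangular section with side slope z = 1.6: A = zy² = 1.6×7.76² = 96.35 ft²; P = 2y√(1+z²) = 2×7.76×1.887 = 29.28 ft.
Hydraulic radius R = A/P = 96.35/29.28 = 3.29 ft.
Manning's equation: Q = (1.486/n) A R^(2/3) S^(1/2) = (1.486/0.026) × 96.35 × 3.29^(2/3) × 0.0023^(1/2) = 584 ft³/s.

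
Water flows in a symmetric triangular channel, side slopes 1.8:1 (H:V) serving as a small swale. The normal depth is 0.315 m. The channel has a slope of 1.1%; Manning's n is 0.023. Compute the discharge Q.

For a triangular section with side slope z = 1.8: A = zy² = 1.8×0.315² = 0.1786 m²; P = 2y√(1+z²) = 2×0.315×2.059 = 1.297 m.
Hydraulic radius R = A/P = 0.1786/1.297 = 0.1377 m.
Manning's equation: Q = (1/n) A R^(2/3) S^(1/2) = (1/0.023) × 0.1786 × 0.1377^(2/3) × 0.011^(1/2) = 0.217 m³/s.

Q = 0.217 m³/s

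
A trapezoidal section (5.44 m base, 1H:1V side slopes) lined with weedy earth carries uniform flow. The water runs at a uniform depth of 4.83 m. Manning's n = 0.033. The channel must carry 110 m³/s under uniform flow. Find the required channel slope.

S = 0.0015

With bottom width b = 5.44 m and side slope z = 1: A = (b + zy)y = (5.44 + 1×4.83)×4.83 = 49.6 m²; P = b + 2y√(1+z²) = 5.44 + 2×4.83×1.414 = 19.1 m.
Hydraulic radius R = A/P = 49.6/19.1 = 2.597 m.
From Manning's equation, S = [nQ / (1 A R^(2/3))]² = [0.033 × 110 / (1 × 49.6 × 2.597^(2/3))]² = 0.0015.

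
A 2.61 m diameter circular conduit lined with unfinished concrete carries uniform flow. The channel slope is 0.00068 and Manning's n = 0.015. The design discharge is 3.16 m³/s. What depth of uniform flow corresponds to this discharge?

y_n = 1.23 m

Manning's equation rearranged: A R^(2/3) = nQ / (1·√S) = 0.015 × 3.16 / (√0.00068) = 1.818.
Trying y = 1.4 m: A R^(2/3) = 2.263 — high.
Trying y = 1.23 m: A R^(2/3) = 1.818 — matches.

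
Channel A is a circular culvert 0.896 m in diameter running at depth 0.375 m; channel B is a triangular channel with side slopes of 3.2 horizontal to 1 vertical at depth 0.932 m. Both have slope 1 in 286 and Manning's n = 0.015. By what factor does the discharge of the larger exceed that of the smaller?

19

Channel A: For a circular section of diameter D = 0.896 m at depth y = 0.375 m, the central angle is θ = 2 arccos(1 − 2y/D) = 2.814 rad. Then A = (D²/8)(θ − sin θ) = 0.2501 m² and P = Dθ/2 = 1.261 m. Hydraulic radius R = A/P = 0.2501/1.261 = 0.1984 m. Q_A = (1/0.015)·0.2501·0.1984^(2/3)·√0.003497 = 0.3354 m³/s.
Channel B: For a triangular section with side slope z = 3.2: A = zy² = 3.2×0.932² = 2.78 m²; P = 2y√(1+z²) = 2×0.932×3.353 = 6.249 m. Hydraulic radius R = A/P = 2.78/6.249 = 0.4448 m. Q_B = (1/0.015)·2.78·0.4448^(2/3)·√0.003497 = 6.385 m³/s.
The larger discharge is 6.385 m³/s and the smaller is 0.3354 m³/s; the ratio is 19.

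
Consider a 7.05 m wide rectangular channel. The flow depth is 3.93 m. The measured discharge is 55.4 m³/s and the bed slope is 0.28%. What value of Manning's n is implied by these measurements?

Flow area A = b·y = 7.05 × 3.93 = 27.71 m². Wetted perimeter P = b + 2y = 7.05 + 2×3.93 = 14.91 m.
Hydraulic radius R = A/P = 27.71/14.91 = 1.858 m.
Rearranging Manning's equation: n = (1/Q) A R^(2/3) S^(1/2) = (1/55.4) × 27.71 × 1.858^(2/3) × √0.0028 = 0.04.

n = 0.04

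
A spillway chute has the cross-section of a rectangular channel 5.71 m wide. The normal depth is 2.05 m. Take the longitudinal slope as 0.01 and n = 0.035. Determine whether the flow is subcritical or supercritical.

Flow area A = b·y = 5.71 × 2.05 = 11.71 m². Wetted perimeter P = b + 2y = 5.71 + 2×2.05 = 9.81 m.
Hydraulic radius R = A/P = 11.71/9.81 = 1.193 m.
V = (1/n) R^(2/3) √S = (1/0.035) × 1.193^(2/3) × √0.01 = 3.214 m/s. Hydraulic depth D_h = A/T = 11.71/5.71 = 2.05 m.
Froude number Fr = V/√(g·D_h) = 3.214/√(9.81×2.05) = 0.717, which is less than 1, so the flow is subcritical.

subcritical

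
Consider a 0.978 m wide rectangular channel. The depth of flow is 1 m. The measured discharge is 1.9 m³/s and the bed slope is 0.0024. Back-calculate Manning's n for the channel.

Flow area A = b·y = 0.978 × 1 = 0.978 m². Wetted perimeter P = b + 2y = 0.978 + 2×1 = 2.978 m.
Hydraulic radius R = A/P = 0.978/2.978 = 0.3284 m.
Rearranging Manning's equation: n = (1/Q) A R^(2/3) S^(1/2) = (1/1.9) × 0.978 × 0.3284^(2/3) × √0.0024 = 0.012.

n = 0.012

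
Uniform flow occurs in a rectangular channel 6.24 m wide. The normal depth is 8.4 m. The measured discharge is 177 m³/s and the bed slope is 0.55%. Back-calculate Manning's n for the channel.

Flow area A = b·y = 6.24 × 8.4 = 52.42 m². Wetted perimeter P = b + 2y = 6.24 + 2×8.4 = 23.04 m.
Hydraulic radius R = A/P = 52.42/23.04 = 2.275 m.
Rearranging Manning's equation: n = (1/Q) A R^(2/3) S^(1/2) = (1/177) × 52.42 × 2.275^(2/3) × √0.0055 = 0.038.

n = 0.038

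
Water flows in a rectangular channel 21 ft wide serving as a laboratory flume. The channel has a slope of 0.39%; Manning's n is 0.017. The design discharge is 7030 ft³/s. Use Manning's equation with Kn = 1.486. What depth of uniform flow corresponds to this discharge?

Manning's equation rearranged: A R^(2/3) = nQ / (1.486·√S) = 0.017 × 7030 / (1.486 × √0.0039) = 1288.
Trying y = 22.1 ft: A R^(2/3) = 1717 — high.
Trying y = 15.6 ft: A R^(2/3) = 1115 — low.
Trying y = 17.5 ft: A R^(2/3) = 1288 — close enough.

y_n = 17.5 ft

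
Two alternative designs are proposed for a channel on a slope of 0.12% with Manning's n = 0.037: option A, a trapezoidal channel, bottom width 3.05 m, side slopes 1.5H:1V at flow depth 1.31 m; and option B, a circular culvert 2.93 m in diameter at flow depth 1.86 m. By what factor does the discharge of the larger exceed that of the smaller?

1.47

Channel A: With bottom width b = 3.05 m and side slope z = 1.5: A = (b + zy)y = (3.05 + 1.5×1.31)×1.31 = 6.57 m²; P = b + 2y√(1+z²) = 3.05 + 2×1.31×1.803 = 7.773 m. Hydraulic radius R = A/P = 6.57/7.773 = 0.8452 m. Q_A = (1/0.037)·6.57·0.8452^(2/3)·√0.0012 = 5.498 m³/s.
Channel B: For a circular section of diameter D = 2.93 m at depth y = 1.86 m, the central angle is θ = 2 arccos(1 − 2y/D) = 3.688 rad. Then A = (D²/8)(θ − sin θ) = 4.514 m² and P = Dθ/2 = 5.402 m. Hydraulic radius R = A/P = 4.514/5.402 = 0.8356 m. Q_B = (1/0.037)·4.514·0.8356^(2/3)·√0.0012 = 3.75 m³/s.
The larger discharge is 5.498 m³/s and the smaller is 3.75 m³/s; the ratio is 1.47.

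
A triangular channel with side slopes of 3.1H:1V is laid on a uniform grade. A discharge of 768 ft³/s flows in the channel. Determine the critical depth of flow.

At critical depth, Q² T / (g A³) = 1, i.e. A³/T = Q²/g = 768²/32.2 = 18320.
Trying y = 3.94 ft: A³/T = 4562 — too small.
Trying y = 5.2 ft: A³/T = 18270 — close enough.

y_c = 5.2 ft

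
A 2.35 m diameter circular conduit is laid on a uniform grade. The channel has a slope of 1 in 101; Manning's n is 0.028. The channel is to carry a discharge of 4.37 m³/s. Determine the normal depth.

y_n = 1.04 m

Manning's equation rearranged: A R^(2/3) = nQ / (1·√S) = 0.028 × 4.37 / (√0.009901) = 1.23.
Trying y = 1.16 m: A R^(2/3) = 1.488 — over.
Trying y = 0.721 m: A R^(2/3) = 0.6222 — short.
Trying y = 1.04 m: A R^(2/3) = 1.23 — ≈ 1.23.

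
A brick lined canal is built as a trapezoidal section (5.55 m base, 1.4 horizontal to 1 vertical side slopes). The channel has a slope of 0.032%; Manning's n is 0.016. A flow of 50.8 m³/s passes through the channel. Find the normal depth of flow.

y_n = 3.05 m

Manning's equation rearranged: A R^(2/3) = nQ / (1·√S) = 0.016 × 50.8 / (√0.00032) = 45.44.
At y = 2.64 m: A R^(2/3) = 34.33 — short.
At y = 3.61 m: A R^(2/3) = 63.37 — over.
At y = 3.05 m: A R^(2/3) = 45.41 — ≈ 45.44.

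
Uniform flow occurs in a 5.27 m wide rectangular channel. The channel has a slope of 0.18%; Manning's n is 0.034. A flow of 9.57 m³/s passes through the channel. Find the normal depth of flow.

Manning's equation rearranged: A R^(2/3) = nQ / (1·√S) = 0.034 × 9.57 / (√0.0018) = 7.669.
Trying y = 1.15 m: A R^(2/3) = 5.225 — short.
Trying y = 1.84 m: A R^(2/3) = 10.23 — over.
Trying y = 1.5 m: A R^(2/3) = 7.671 — ≈ 7.669.

y_n = 1.5 m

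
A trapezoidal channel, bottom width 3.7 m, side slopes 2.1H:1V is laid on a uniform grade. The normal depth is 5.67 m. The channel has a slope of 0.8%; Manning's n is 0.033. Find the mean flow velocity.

With bottom width b = 3.7 m and side slope z = 2.1: A = (b + zy)y = (3.7 + 2.1×5.67)×5.67 = 88.49 m²; P = b + 2y√(1+z²) = 3.7 + 2×5.67×2.326 = 30.08 m.
Hydraulic radius R = A/P = 88.49/30.08 = 2.942 m.
From Manning's equation, V = (1/n) R^(2/3) S^(1/2) = (1/0.033) × 2.942^(2/3) × 0.008^(1/2) = 5.57 m/s.

V = 5.57 m/s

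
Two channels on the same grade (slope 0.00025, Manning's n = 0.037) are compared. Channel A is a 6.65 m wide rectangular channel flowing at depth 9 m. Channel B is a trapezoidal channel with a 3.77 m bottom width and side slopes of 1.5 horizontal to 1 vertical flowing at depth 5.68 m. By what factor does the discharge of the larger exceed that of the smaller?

1.31

Channel A: Flow area A = b·y = 6.65 × 9 = 59.85 m². Wetted perimeter P = b + 2y = 6.65 + 2×9 = 24.65 m. Hydraulic radius R = A/P = 59.85/24.65 = 2.428 m. Q_A = (1/0.037)·59.85·2.428^(2/3)·√0.00025 = 46.2 m³/s.
Channel B: With bottom width b = 3.77 m and side slope z = 1.5: A = (b + zy)y = (3.77 + 1.5×5.68)×5.68 = 69.81 m²; P = b + 2y√(1+z²) = 3.77 + 2×5.68×1.803 = 24.25 m. Hydraulic radius R = A/P = 69.81/24.25 = 2.879 m. Q_B = (1/0.037)·69.81·2.879^(2/3)·√0.00025 = 60.37 m³/s.
The larger discharge is 60.37 m³/s and the smaller is 46.2 m³/s; the ratio is 1.31.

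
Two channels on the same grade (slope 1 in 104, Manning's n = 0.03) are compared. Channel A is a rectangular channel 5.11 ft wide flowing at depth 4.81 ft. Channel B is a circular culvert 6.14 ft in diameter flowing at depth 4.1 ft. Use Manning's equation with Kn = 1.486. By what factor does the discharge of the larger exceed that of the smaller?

Channel A: Flow area A = b·y = 5.11 × 4.81 = 24.58 ft². Wetted perimeter P = b + 2y = 5.11 + 2×4.81 = 14.73 ft. Hydraulic radius R = A/P = 24.58/14.73 = 1.669 ft. Q_A = (1.486/0.03)·24.58·1.669^(2/3)·√0.009615 = 168 ft³/s.
Channel B: For a circular section of diameter D = 6.14 ft at depth y = 4.1 ft, the central angle is θ = 2 arccos(1 − 2y/D) = 3.826 rad. Then A = (D²/8)(θ − sin θ) = 21.01 ft² and P = Dθ/2 = 11.75 ft. Hydraulic radius R = A/P = 21.01/11.75 = 1.789 ft. Q_B = (1.486/0.03)·21.01·1.789^(2/3)·√0.009615 = 150.4 ft³/s.
The larger discharge is 168 ft³/s and the smaller is 150.4 ft³/s; the ratio is 1.12.

1.12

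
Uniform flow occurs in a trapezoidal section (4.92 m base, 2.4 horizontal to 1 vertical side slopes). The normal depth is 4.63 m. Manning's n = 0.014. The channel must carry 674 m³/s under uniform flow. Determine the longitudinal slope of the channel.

S = 0.00461

With bottom width b = 4.92 m and side slope z = 2.4: A = (b + zy)y = (4.92 + 2.4×4.63)×4.63 = 74.23 m²; P = b + 2y√(1+z²) = 4.92 + 2×4.63×2.6 = 29 m.
Hydraulic radius R = A/P = 74.23/29 = 2.56 m.
From Manning's equation, S = [nQ / (1 A R^(2/3))]² = [0.014 × 674 / (1 × 74.23 × 2.56^(2/3))]² = 0.00461.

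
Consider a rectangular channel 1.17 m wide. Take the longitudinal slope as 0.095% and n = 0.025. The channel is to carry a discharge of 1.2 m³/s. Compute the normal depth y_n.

y_n = 1.48 m

Manning's equation rearranged: A R^(2/3) = nQ / (1·√S) = 0.025 × 1.2 / (√0.00095) = 0.9733.
Trying y = 1.82 m: A R^(2/3) = 1.237 — high.
Trying y = 1.3 m: A R^(2/3) = 0.8305 — low.
Trying y = 1.48 m: A R^(2/3) = 0.97 — ≈ 0.9733.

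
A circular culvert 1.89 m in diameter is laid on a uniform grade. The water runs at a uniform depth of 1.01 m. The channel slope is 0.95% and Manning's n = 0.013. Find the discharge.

For a circular section of diameter D = 1.89 m at depth y = 1.01 m, the central angle is θ = 2 arccos(1 − 2y/D) = 3.279 rad. Then A = (D²/8)(θ − sin θ) = 1.526 m² and P = Dθ/2 = 3.099 m.
Hydraulic radius R = A/P = 1.526/3.099 = 0.4923 m.
Manning's equation: Q = (1/n) A R^(2/3) S^(1/2) = (1/0.013) × 1.526 × 0.4923^(2/3) × 0.0095^(1/2) = 7.13 m³/s.

Q = 7.13 m³/s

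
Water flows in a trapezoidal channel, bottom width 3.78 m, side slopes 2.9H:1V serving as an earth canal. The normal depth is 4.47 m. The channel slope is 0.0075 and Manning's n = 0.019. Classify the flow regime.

supercritical

With bottom width b = 3.78 m and side slope z = 2.9: A = (b + zy)y = (3.78 + 2.9×4.47)×4.47 = 74.84 m²; P = b + 2y√(1+z²) = 3.78 + 2×4.47×3.068 = 31.2 m.
Hydraulic radius R = A/P = 74.84/31.2 = 2.398 m.
V = (1/n) R^(2/3) √S = (1/0.019) × 2.398^(2/3) × √0.0075 = 8.167 m/s. Hydraulic depth D_h = A/T = 74.84/29.71 = 2.519 m.
Froude number Fr = V/√(g·D_h) = 8.167/√(9.81×2.519) = 1.64, which is greater than 1, so the flow is supercritical.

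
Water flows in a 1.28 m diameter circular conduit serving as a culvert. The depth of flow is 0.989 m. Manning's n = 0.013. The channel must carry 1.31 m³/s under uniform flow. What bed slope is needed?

S = 0.0009

For a circular section of diameter D = 1.28 m at depth y = 0.989 m, the central angle is θ = 2 arccos(1 − 2y/D) = 4.295 rad. Then A = (D²/8)(θ − sin θ) = 1.067 m² and P = Dθ/2 = 2.749 m.
Hydraulic radius R = A/P = 1.067/2.749 = 0.3881 m.
From Manning's equation, S = [nQ / (1 A R^(2/3))]² = [0.013 × 1.31 / (1 × 1.067 × 0.3881^(2/3))]² = 0.0009.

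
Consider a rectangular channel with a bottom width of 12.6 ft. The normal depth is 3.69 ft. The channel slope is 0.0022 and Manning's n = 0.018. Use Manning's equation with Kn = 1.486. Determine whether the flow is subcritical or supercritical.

subcritical

Flow area A = b·y = 12.6 × 3.69 = 46.49 ft². Wetted perimeter P = b + 2y = 12.6 + 2×3.69 = 19.98 ft.
Hydraulic radius R = A/P = 46.49/19.98 = 2.327 ft.
V = (1.486/n) R^(2/3) √S = (1.486/0.018) × 2.327^(2/3) × √0.0022 = 6.8 ft/s. Hydraulic depth D_h = A/T = 46.49/12.6 = 3.69 ft.
Froude number Fr = V/√(g·D_h) = 6.8/√(32.2×3.69) = 0.624, which is less than 1, so the flow is subcritical.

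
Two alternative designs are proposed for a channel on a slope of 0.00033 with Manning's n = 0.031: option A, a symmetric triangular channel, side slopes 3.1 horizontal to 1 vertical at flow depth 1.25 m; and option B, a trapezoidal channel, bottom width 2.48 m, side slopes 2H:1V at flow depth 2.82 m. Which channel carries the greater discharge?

Channel A: For a triangular section with side slope z = 3.1: A = zy² = 3.1×1.25² = 4.844 m²; P = 2y√(1+z²) = 2×1.25×3.257 = 8.143 m. Hydraulic radius R = A/P = 4.844/8.143 = 0.5948 m. Q_A = (1/0.031)·4.844·0.5948^(2/3)·√0.00033 = 2.008 m³/s.
Channel B: With bottom width b = 2.48 m and side slope z = 2: A = (b + zy)y = (2.48 + 2×2.82)×2.82 = 22.9 m²; P = b + 2y√(1+z²) = 2.48 + 2×2.82×2.236 = 15.09 m. Hydraulic radius R = A/P = 22.9/15.09 = 1.517 m. Q_B = (1/0.031)·22.9·1.517^(2/3)·√0.00033 = 17.72 m³/s.
Q_A = 2.008 m³/s vs Q_B = 17.72 m³/s, so channel B carries more.

channel B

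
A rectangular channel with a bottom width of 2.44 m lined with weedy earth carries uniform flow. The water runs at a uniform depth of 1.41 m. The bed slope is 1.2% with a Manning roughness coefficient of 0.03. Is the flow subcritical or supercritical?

Flow area A = b·y = 2.44 × 1.41 = 3.44 m². Wetted perimeter P = b + 2y = 2.44 + 2×1.41 = 5.26 m.
Hydraulic radius R = A/P = 3.44/5.26 = 0.6541 m.
V = (1/n) R^(2/3) √S = (1/0.03) × 0.6541^(2/3) × √0.012 = 2.751 m/s. Hydraulic depth D_h = A/T = 3.44/2.44 = 1.41 m.
Froude number Fr = V/√(g·D_h) = 2.751/√(9.81×1.41) = 0.74, which is less than 1, so the flow is subcritical.

subcritical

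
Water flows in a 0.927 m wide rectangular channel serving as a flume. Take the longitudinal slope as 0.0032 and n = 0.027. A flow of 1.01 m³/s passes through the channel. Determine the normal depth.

Manning's equation rearranged: A R^(2/3) = nQ / (1·√S) = 0.027 × 1.01 / (√0.0032) = 0.4821.
Trying y = 0.851 m: A R^(2/3) = 0.3536 — too small.
Trying y = 1.19 m: A R^(2/3) = 0.5306 — too large.
Trying y = 1.1 m: A R^(2/3) = 0.4831 — close enough.

y_n = 1.1 m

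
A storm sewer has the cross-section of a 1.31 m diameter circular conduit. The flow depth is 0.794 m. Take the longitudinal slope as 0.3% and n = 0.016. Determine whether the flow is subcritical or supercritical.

For a circular section of diameter D = 1.31 m at depth y = 0.794 m, the central angle is θ = 2 arccos(1 − 2y/D) = 3.569 rad. Then A = (D²/8)(θ − sin θ) = 0.8546 m² and P = Dθ/2 = 2.338 m.
Hydraulic radius R = A/P = 0.8546/2.338 = 0.3656 m.
V = (1/n) R^(2/3) √S = (1/0.016) × 0.3656^(2/3) × √0.003 = 1.75 m/s. Hydraulic depth D_h = A/T = 0.8546/1.28 = 0.6676 m.
Froude number Fr = V/√(g·D_h) = 1.75/√(9.81×0.6676) = 0.684, which is less than 1, so the flow is subcritical.

subcritical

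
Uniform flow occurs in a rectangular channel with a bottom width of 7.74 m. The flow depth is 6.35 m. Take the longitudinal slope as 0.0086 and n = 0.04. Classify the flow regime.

subcritical

Flow area A = b·y = 7.74 × 6.35 = 49.15 m². Wetted perimeter P = b + 2y = 7.74 + 2×6.35 = 20.44 m.
Hydraulic radius R = A/P = 49.15/20.44 = 2.405 m.
V = (1/n) R^(2/3) √S = (1/0.04) × 2.405^(2/3) × √0.0086 = 4.161 m/s. Hydraulic depth D_h = A/T = 49.15/7.74 = 6.35 m.
Froude number Fr = V/√(g·D_h) = 4.161/√(9.81×6.35) = 0.527, which is less than 1, so the flow is subcritical.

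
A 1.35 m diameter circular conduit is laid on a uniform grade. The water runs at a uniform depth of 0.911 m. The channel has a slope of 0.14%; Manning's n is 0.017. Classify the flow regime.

For a circular section of diameter D = 1.35 m at depth y = 0.911 m, the central angle is θ = 2 arccos(1 − 2y/D) = 3.856 rad. Then A = (D²/8)(θ − sin θ) = 1.028 m² and P = Dθ/2 = 2.603 m.
Hydraulic radius R = A/P = 1.028/2.603 = 0.3948 m.
V = (1/n) R^(2/3) √S = (1/0.017) × 0.3948^(2/3) × √0.0014 = 1.185 m/s. Hydraulic depth D_h = A/T = 1.028/1.265 = 0.8125 m.
Froude number Fr = V/√(g·D_h) = 1.185/√(9.81×0.8125) = 0.42, which is less than 1, so the flow is subcritical.

subcritical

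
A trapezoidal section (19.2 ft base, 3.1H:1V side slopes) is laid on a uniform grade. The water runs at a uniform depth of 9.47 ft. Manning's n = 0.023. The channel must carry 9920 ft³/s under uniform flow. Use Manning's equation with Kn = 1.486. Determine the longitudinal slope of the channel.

With bottom width b = 19.2 ft and side slope z = 3.1: A = (b + zy)y = (19.2 + 3.1×9.47)×9.47 = 459.8 ft²; P = b + 2y√(1+z²) = 19.2 + 2×9.47×3.257 = 80.89 ft.
Hydraulic radius R = A/P = 459.8/80.89 = 5.684 ft.
From Manning's equation, S = [nQ / (1.486 A R^(2/3))]² = [0.023 × 9920 / (1.486 × 459.8 × 5.684^(2/3))]² = 0.011.

S = 0.011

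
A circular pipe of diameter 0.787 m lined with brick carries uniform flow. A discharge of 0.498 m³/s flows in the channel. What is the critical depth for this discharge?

At critical depth, Q² T / (g A³) = 1, i.e. A³/T = Q²/g = 0.498²/9.81 = 0.02528.
At y = 0.308 m: A³/T = 0.007154 — short.
At y = 0.531 m: A³/T = 0.05774 — over.
At y = 0.428 m: A³/T = 0.0252 — ≈ 0.02528.

y_c = 0.428 m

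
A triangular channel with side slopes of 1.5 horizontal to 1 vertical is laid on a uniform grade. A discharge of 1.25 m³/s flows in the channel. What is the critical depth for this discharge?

At critical depth, Q² T / (g A³) = 1, i.e. A³/T = Q²/g = 1.25²/9.81 = 0.1593.
At y = 0.798 m: A³/T = 0.3641 — too large.
At y = 0.676 m: A³/T = 0.1588 — close enough.

y_c = 0.676 m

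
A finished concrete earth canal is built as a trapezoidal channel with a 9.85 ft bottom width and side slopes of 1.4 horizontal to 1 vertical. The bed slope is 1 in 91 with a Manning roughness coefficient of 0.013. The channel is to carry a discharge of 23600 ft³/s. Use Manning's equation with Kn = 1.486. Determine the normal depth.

y_n = 15.7 ft

Manning's equation rearranged: A R^(2/3) = nQ / (1.486·√S) = 0.013 × 23600 / (1.486 × √0.01099) = 1970.
Trying y = 11.3 ft: A R^(2/3) = 952.7 — short.
Trying y = 15.7 ft: A R^(2/3) = 1969 — close enough.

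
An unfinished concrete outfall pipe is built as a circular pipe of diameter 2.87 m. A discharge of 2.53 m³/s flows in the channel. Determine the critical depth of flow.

y_c = 0.678 m

At critical depth, Q² T / (g A³) = 1, i.e. A³/T = Q²/g = 2.53²/9.81 = 0.6525.
Try y = 0.786 m: A³/T = 1.161 — over.
Try y = 0.603 m: A³/T = 0.4128 — short.
Try y = 0.678 m: A³/T = 0.6527 — matches.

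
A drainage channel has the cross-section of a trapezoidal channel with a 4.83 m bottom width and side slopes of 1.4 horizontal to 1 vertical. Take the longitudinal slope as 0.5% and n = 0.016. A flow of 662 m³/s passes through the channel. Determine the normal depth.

Manning's equation rearranged: A R^(2/3) = nQ / (1·√S) = 0.016 × 662 / (√0.005) = 149.8.
Trying y = 7.11 m: A R^(2/3) = 246.4 — too large.
Trying y = 5.67 m: A R^(2/3) = 149.7 — ≈ 149.8.

y_n = 5.67 m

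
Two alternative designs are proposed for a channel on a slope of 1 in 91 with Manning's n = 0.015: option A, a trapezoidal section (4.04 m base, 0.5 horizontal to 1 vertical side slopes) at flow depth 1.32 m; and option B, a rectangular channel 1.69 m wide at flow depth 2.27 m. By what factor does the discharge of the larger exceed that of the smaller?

2.06

Channel A: With bottom width b = 4.04 m and side slope z = 0.5: A = (b + zy)y = (4.04 + 0.5×1.32)×1.32 = 6.204 m²; P = b + 2y√(1+z²) = 4.04 + 2×1.32×1.118 = 6.992 m. Hydraulic radius R = A/P = 6.204/6.992 = 0.8873 m. Q_A = (1/0.015)·6.204·0.8873^(2/3)·√0.01099 = 40.04 m³/s.
Channel B: Flow area A = b·y = 1.69 × 2.27 = 3.836 m². Wetted perimeter P = b + 2y = 1.69 + 2×2.27 = 6.23 m. Hydraulic radius R = A/P = 3.836/6.23 = 0.6158 m. Q_B = (1/0.015)·3.836·0.6158^(2/3)·√0.01099 = 19.41 m³/s.
The larger discharge is 40.04 m³/s and the smaller is 19.41 m³/s; the ratio is 2.06.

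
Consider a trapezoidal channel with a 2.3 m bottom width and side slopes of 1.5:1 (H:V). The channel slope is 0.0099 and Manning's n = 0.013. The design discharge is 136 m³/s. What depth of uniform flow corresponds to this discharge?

y_n = 2.46 m

Manning's equation rearranged: A R^(2/3) = nQ / (1·√S) = 0.013 × 136 / (√0.0099) = 17.77.
At y = 3.06 m: A R^(2/3) = 28.62 — high.
At y = 2.03 m: A R^(2/3) = 11.76 — low.
At y = 2.46 m: A R^(2/3) = 17.72 — matches.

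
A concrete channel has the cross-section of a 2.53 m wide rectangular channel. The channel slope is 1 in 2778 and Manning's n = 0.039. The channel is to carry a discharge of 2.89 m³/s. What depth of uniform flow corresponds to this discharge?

y_n = 2.61 m

Manning's equation rearranged: A R^(2/3) = nQ / (1·√S) = 0.039 × 2.89 / (√0.00036) = 5.941.
Try y = 2.83 m: A R^(2/3) = 6.546 — too large.
Try y = 2.34 m: A R^(2/3) = 5.191 — too small.
Try y = 2.61 m: A R^(2/3) = 5.935 — close enough.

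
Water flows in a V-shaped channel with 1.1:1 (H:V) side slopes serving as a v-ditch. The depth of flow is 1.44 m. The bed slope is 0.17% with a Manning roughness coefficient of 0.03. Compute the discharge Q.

For a triangular section with side slope z = 1.1: A = zy² = 1.1×1.44² = 2.281 m²; P = 2y√(1+z²) = 2×1.44×1.487 = 4.281 m.
Hydraulic radius R = A/P = 2.281/4.281 = 0.5328 m.
Manning's equation: Q = (1/n) A R^(2/3) S^(1/2) = (1/0.03) × 2.281 × 0.5328^(2/3) × 0.0017^(1/2) = 2.06 m³/s.

Q = 2.06 m³/s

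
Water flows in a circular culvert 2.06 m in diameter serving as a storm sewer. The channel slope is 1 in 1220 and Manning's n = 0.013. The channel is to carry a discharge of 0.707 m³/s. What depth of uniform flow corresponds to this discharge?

Manning's equation rearranged: A R^(2/3) = nQ / (1·√S) = 0.013 × 0.707 / (√0.0008197) = 0.321.
Try y = 0.482 m: A R^(2/3) = 0.2571 — low.
Try y = 0.539 m: A R^(2/3) = 0.321 — ≈ 0.321.

y_n = 0.539 m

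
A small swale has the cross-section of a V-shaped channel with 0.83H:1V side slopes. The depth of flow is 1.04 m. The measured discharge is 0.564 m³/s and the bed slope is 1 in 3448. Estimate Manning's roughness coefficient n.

n = 0.013

For a triangular section with side slope z = 0.83: A = zy² = 0.83×1.04² = 0.8977 m²; P = 2y√(1+z²) = 2×1.04×1.3 = 2.703 m.
Hydraulic radius R = A/P = 0.8977/2.703 = 0.3321 m.
Rearranging Manning's equation: n = (1/Q) A R^(2/3) S^(1/2) = (1/0.564) × 0.8977 × 0.3321^(2/3) × √0.00029 = 0.013.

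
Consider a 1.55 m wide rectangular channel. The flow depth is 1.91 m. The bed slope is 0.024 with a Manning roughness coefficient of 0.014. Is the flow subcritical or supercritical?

Flow area A = b·y = 1.55 × 1.91 = 2.961 m². Wetted perimeter P = b + 2y = 1.55 + 2×1.91 = 5.37 m.
Hydraulic radius R = A/P = 2.961/5.37 = 0.5513 m.
V = (1/n) R^(2/3) √S = (1/0.014) × 0.5513^(2/3) × √0.024 = 7.44 m/s. Hydraulic depth D_h = A/T = 2.961/1.55 = 1.91 m.
Froude number Fr = V/√(g·D_h) = 7.44/√(9.81×1.91) = 1.72, which is greater than 1, so the flow is supercritical.

supercritical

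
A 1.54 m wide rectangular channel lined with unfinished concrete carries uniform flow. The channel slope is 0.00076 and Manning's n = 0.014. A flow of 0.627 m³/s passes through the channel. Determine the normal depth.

Manning's equation rearranged: A R^(2/3) = nQ / (1·√S) = 0.014 × 0.627 / (√0.00076) = 0.3184.
Try y = 0.546 m: A R^(2/3) = 0.3929 — over.
Try y = 0.399 m: A R^(2/3) = 0.2521 — short.
Try y = 0.47 m: A R^(2/3) = 0.3185 — ≈ 0.3184.

y_n = 0.47 m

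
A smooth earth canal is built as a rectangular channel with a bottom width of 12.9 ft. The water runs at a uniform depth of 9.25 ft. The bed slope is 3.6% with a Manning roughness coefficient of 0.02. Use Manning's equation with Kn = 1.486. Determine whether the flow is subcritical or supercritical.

supercritical

Flow area A = b·y = 12.9 × 9.25 = 119.3 ft². Wetted perimeter P = b + 2y = 12.9 + 2×9.25 = 31.4 ft.
Hydraulic radius R = A/P = 119.3/31.4 = 3.8 ft.
V = (1.486/n) R^(2/3) √S = (1.486/0.02) × 3.8^(2/3) × √0.036 = 34.33 ft/s. Hydraulic depth D_h = A/T = 119.3/12.9 = 9.25 ft.
Froude number Fr = V/√(g·D_h) = 34.33/√(32.2×9.25) = 1.99, which is greater than 1, so the flow is supercritical.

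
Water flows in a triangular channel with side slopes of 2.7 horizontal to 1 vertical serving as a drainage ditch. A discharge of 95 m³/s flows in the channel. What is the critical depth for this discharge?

y_c = 3.02 m

At critical depth, Q² T / (g A³) = 1, i.e. A³/T = Q²/g = 95²/9.81 = 920.
Try y = 3.78 m: A³/T = 2813 — high.
Try y = 2.43 m: A³/T = 308.8 — low.
Try y = 3.02 m: A³/T = 915.7 — ≈ 920.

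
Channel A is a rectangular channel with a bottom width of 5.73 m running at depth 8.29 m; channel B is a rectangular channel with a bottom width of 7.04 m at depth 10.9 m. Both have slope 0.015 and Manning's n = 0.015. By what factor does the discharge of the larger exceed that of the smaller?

1.87

Channel A: Flow area A = b·y = 5.73 × 8.29 = 47.5 m². Wetted perimeter P = b + 2y = 5.73 + 2×8.29 = 22.31 m. Hydraulic radius R = A/P = 47.5/22.31 = 2.129 m. Q_A = (1/0.015)·47.5·2.129^(2/3)·√0.015 = 641.9 m³/s.
Channel B: Flow area A = b·y = 7.04 × 10.9 = 76.74 m². Wetted perimeter P = b + 2y = 7.04 + 2×10.9 = 28.84 m. Hydraulic radius R = A/P = 76.74/28.84 = 2.661 m. Q_B = (1/0.015)·76.74·2.661^(2/3)·√0.015 = 1203 m³/s.
The larger discharge is 1203 m³/s and the smaller is 641.9 m³/s; the ratio is 1.87.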